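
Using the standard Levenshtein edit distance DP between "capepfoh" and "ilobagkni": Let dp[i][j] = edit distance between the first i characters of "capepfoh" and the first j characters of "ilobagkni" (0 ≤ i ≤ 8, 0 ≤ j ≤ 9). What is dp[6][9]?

8

   ''  i  l  o  b  a  g  k  n  i
''  0  1  2  3  4  5  6  7  8  9
 c  1  1  2  3  4  5  6  7  8  9
 a  2  2  2  3  4  4  5  6  7  8
 p  3  3  3  3  4  5  5  6  7  8
 e  4  4  4  4  4  5  6  6  7  8
 p  5  5  5  5  5  5  6  7  7  8
 f  6  6  6  6  6  6  6  7  8  8
 o  7  7  7  6  7  7  7  7  8  9
 h  8  8  8  7  7  8  8  8  8  9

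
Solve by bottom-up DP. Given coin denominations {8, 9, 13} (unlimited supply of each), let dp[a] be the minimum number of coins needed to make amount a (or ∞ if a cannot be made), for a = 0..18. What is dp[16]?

 a  0  1  2  3  4  5  6  7  8  9 10 11 12 13 14 15 16 17 18
dp  0  -  -  -  -  -  -  -  1  1  -  -  -  1  -  -  2  2  2
(- denotes ∞ / unreachable)

2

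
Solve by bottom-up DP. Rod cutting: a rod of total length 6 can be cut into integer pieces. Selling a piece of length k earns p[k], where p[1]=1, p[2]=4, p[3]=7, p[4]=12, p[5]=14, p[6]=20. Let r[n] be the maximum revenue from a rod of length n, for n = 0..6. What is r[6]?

20

   n    0    1    2    3    4    5    6
r[n]    0    1    4    7   12   14   20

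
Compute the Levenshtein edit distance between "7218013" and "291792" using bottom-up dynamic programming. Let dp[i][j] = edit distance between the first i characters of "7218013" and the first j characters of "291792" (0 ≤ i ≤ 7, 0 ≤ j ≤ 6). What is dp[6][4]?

5

   ''  2  9  1  7  9  2
''  0  1  2  3  4  5  6
 7  1  1  2  3  3  4  5
 2  2  1  2  3  4  4  4
 1  3  2  2  2  3  4  5
 8  4  3  3  3  3  4  5
 0  5  4  4  4  4  4  5
 1  6  5  5  4  5  5  5
 3  7  6  6  5  5  6  6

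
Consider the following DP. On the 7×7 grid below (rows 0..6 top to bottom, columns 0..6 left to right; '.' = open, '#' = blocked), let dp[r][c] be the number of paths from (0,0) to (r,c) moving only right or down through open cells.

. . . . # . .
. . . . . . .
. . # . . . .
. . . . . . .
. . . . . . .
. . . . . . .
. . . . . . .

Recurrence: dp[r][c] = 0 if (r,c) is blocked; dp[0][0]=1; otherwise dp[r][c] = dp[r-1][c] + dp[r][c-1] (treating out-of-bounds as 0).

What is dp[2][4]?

r\c   0   1   2   3   4   5   6
  0   1   1   1   1   0   0   0
  1   1   2   3   4   4   4   4
  2   1   3   0   4   8  12  16
  3   1   4   4   8  16  28  44
  4   1   5   9  17  33  61 105
  5   1   6  15  32  65 126 231
  6   1   7  22  54 119 245 476

8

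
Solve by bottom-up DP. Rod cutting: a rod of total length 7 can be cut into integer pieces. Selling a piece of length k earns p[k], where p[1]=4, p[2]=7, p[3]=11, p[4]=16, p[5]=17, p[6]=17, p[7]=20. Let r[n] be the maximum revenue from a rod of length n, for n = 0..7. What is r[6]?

   n    0    1    2    3    4    5    6    7
r[n]    0    4    8   12   16   20   24   28

24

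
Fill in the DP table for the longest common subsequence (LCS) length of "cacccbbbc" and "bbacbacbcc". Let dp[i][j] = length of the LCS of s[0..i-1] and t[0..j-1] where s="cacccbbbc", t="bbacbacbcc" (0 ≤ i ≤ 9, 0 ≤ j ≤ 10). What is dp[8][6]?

   ''  b  b  a  c  b  a  c  b  c  c
''  0  0  0  0  0  0  0  0  0  0  0
 c  0  0  0  0  1  1  1  1  1  1  1
 a  0  0  0  1  1  1  2  2  2  2  2
 c  0  0  0  1  2  2  2  3  3  3  3
 c  0  0  0  1  2  2  2  3  3  4  4
 c  0  0  0  1  2  2  2  3  3  4  5
 b  0  1  1  1  2  3  3  3  4  4  5
 b  0  1  2  2  2  3  3  3  4  4  5
 b  0  1  2  2  2  3  3  3  4  4  5
 c  0  1  2  2  3  3  3  4  4  5  5

3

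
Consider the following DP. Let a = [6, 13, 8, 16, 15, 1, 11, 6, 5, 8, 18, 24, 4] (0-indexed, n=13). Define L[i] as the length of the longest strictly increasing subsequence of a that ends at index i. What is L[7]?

2

   i    0    1    2    3    4    5    6    7    8    9   10   11   12
a[i]    6   13    8   16   15    1   11    6    5    8   18   24    4
L[i]    1    2    2    3    3    1    3    2    2    3    4    5    2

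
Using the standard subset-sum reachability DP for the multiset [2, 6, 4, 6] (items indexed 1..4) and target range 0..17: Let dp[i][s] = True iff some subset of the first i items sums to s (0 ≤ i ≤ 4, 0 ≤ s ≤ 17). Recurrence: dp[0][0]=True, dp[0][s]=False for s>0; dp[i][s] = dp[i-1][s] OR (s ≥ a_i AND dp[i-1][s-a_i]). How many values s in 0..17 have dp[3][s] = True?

i\s   0   1   2   3   4   5   6   7   8   9  10  11  12  13  14  15  16  17
  0   T   F   F   F   F   F   F   F   F   F   F   F   F   F   F   F   F   F
  1   T   F   T   F   F   F   F   F   F   F   F   F   F   F   F   F   F   F
  2   T   F   T   F   F   F   T   F   T   F   F   F   F   F   F   F   F   F
  3   T   F   T   F   T   F   T   F   T   F   T   F   T   F   F   F   F   F
  4   T   F   T   F   T   F   T   F   T   F   T   F   T   F   T   F   T   F

7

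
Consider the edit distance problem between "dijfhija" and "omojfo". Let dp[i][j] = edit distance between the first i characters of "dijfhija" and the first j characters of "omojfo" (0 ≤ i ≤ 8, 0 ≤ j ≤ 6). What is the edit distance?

7

   ''  o  m  o  j  f  o
''  0  1  2  3  4  5  6
 d  1  1  2  3  4  5  6
 i  2  2  2  3  4  5  6
 j  3  3  3  3  3  4  5
 f  4  4  4  4  4  3  4
 h  5  5  5  5  5  4  4
 i  6  6  6  6  6  5  5
 j  7  7  7  7  6  6  6
 a  8  8  8  8  7  7  7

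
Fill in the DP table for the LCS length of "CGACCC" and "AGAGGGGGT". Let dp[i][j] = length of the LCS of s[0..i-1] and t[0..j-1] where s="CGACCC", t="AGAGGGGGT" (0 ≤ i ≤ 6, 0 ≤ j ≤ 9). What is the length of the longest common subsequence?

2

   ''  A  G  A  G  G  G  G  G  T
''  0  0  0  0  0  0  0  0  0  0
 C  0  0  0  0  0  0  0  0  0  0
 G  0  0  1  1  1  1  1  1  1  1
 A  0  1  1  2  2  2  2  2  2  2
 C  0  1  1  2  2  2  2  2  2  2
 C  0  1  1  2  2  2  2  2  2  2
 C  0  1  1  2  2  2  2  2  2  2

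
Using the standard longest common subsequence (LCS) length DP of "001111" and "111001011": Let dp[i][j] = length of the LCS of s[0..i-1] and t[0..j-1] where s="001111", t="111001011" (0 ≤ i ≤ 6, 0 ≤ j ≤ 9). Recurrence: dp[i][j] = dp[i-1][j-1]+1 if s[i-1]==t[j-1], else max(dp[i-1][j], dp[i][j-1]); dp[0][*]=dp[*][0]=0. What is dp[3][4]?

   ''  1  1  1  0  0  1  0  1  1
''  0  0  0  0  0  0  0  0  0  0
 0  0  0  0  0  1  1  1  1  1  1
 0  0  0  0  0  1  2  2  2  2  2
 1  0  1  1  1  1  2  3  3  3  3
 1  0  1  2  2  2  2  3  3  4  4
 1  0  1  2  3  3  3  3  3  4  5
 1  0  1  2  3  3  3  4  4  4  5

1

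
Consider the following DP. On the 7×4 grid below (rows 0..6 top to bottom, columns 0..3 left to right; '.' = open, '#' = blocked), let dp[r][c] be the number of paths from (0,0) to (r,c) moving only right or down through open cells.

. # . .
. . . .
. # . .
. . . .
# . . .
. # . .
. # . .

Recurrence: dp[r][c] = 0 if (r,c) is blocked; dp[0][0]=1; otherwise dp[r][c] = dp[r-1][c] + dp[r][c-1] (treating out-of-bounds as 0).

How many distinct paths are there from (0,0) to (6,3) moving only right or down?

r\c   0   1   2   3
  0   1   0   0   0
  1   1   1   1   1
  2   1   0   1   2
  3   1   1   2   4
  4   0   1   3   7
  5   0   0   3  10
  6   0   0   3  13

13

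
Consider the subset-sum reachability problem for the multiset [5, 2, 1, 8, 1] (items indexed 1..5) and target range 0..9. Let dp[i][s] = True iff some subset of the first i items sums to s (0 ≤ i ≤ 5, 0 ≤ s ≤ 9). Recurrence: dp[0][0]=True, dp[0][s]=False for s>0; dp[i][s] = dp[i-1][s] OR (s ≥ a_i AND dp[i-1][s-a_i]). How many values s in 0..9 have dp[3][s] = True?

i\s   0   1   2   3   4   5   6   7   8   9
  0   T   F   F   F   F   F   F   F   F   F
  1   T   F   F   F   F   T   F   F   F   F
  2   T   F   T   F   F   T   F   T   F   F
  3   T   T   T   T   F   T   T   T   T   F
  4   T   T   T   T   F   T   T   T   T   T
  5   T   T   T   T   T   T   T   T   T   T

8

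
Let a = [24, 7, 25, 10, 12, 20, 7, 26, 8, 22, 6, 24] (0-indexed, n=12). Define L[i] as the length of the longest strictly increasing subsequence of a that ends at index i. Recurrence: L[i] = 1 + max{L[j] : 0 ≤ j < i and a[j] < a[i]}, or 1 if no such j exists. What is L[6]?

1

   i    0    1    2    3    4    5    6    7    8    9   10   11
a[i]   24    7   25   10   12   20    7   26    8   22    6   24
L[i]    1    1    2    2    3    4    1    5    2    5    1    6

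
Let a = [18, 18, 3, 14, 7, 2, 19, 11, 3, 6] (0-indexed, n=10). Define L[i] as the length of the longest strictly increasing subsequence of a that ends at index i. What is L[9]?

   i    0    1    2    3    4    5    6    7    8    9
a[i]   18   18    3   14    7    2   19   11    3    6
L[i]    1    1    1    2    2    1    3    3    2    3

3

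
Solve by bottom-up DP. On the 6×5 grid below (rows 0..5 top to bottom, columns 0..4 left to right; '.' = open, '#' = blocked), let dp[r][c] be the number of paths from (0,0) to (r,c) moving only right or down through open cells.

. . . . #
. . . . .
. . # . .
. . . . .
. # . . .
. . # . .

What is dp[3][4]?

r\c   0   1   2   3   4
  0   1   1   1   1   0
  1   1   2   3   4   4
  2   1   3   0   4   8
  3   1   4   4   8  16
  4   1   0   4  12  28
  5   1   1   0  12  40

16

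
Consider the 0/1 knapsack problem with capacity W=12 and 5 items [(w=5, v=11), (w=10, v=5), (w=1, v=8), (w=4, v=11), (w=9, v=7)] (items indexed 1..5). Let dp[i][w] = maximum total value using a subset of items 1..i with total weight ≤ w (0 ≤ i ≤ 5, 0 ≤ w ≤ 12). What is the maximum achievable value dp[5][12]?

30

i\w   0   1   2   3   4   5   6   7   8   9  10  11  12
  0   0   0   0   0   0   0   0   0   0   0   0   0   0
  1   0   0   0   0   0  11  11  11  11  11  11  11  11
  2   0   0   0   0   0  11  11  11  11  11  11  11  11
  3   0   8   8   8   8  11  19  19  19  19  19  19  19
  4   0   8   8   8  11  19  19  19  19  22  30  30  30
  5   0   8   8   8  11  19  19  19  19  22  30  30  30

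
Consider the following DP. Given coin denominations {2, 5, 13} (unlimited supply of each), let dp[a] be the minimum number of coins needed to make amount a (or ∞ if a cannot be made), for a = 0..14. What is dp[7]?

 a  0  1  2  3  4  5  6  7  8  9 10 11 12 13 14
dp  0  -  1  -  2  1  3  2  4  3  2  4  3  1  4
(- denotes ∞ / unreachable)

2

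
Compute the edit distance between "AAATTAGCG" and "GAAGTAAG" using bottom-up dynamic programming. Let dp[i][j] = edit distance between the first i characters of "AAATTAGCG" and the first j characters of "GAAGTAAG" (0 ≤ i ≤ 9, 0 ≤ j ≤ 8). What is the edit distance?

   ''  G  A  A  G  T  A  A  G
''  0  1  2  3  4  5  6  7  8
 A  1  1  1  2  3  4  5  6  7
 A  2  2  1  1  2  3  4  5  6
 A  3  3  2  1  2  3  3  4  5
 T  4  4  3  2  2  2  3  4  5
 T  5  5  4  3  3  2  3  4  5
 A  6  6  5  4  4  3  2  3  4
 G  7  6  6  5  4  4  3  3  3
 C  8  7  7  6  5  5  4  4  4
 G  9  8  8  7  6  6  5  5  4

4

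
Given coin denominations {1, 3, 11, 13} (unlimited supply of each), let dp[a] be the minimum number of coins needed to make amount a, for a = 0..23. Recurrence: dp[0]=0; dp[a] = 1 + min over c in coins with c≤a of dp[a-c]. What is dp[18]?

4

 a  0  1  2  3  4  5  6  7  8  9 10 11 12 13 14 15 16 17 18 19 20 21 22 23
dp  0  1  2  1  2  3  2  3  4  3  4  1  2  1  2  3  2  3  4  3  4  5  2  3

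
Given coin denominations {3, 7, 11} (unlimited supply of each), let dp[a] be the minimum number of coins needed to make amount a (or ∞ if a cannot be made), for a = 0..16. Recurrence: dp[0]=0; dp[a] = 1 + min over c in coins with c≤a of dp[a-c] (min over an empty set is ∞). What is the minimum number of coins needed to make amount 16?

4

 a  0  1  2  3  4  5  6  7  8  9 10 11 12 13 14 15 16
dp  0  -  -  1  -  -  2  1  -  3  2  1  4  3  2  5  4
(- denotes ∞ / unreachable)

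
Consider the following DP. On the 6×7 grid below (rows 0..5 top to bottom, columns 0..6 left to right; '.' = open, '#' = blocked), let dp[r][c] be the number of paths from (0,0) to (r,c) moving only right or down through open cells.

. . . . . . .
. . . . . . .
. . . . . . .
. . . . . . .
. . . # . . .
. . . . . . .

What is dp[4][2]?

r\c   0   1   2   3   4   5   6
  0   1   1   1   1   1   1   1
  1   1   2   3   4   5   6   7
  2   1   3   6  10  15  21  28
  3   1   4  10  20  35  56  84
  4   1   5  15   0  35  91 175
  5   1   6  21  21  56 147 322

15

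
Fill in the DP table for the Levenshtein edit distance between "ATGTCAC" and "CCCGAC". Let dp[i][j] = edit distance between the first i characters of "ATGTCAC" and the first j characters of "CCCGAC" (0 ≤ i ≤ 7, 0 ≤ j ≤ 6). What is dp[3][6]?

5

   ''  C  C  C  G  A  C
''  0  1  2  3  4  5  6
 A  1  1  2  3  4  4  5
 T  2  2  2  3  4  5  5
 G  3  3  3  3  3  4  5
 T  4  4  4  4  4  4  5
 C  5  4  4  4  5  5  4
 A  6  5  5  5  5  5  5
 C  7  6  5  5  6  6  5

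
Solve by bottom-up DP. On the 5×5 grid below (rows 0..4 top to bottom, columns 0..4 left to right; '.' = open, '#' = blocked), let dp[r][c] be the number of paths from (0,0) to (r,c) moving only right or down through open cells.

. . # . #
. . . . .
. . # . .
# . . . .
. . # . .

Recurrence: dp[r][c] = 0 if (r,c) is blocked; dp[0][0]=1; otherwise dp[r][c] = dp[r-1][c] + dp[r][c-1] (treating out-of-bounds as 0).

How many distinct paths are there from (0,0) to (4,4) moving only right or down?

r\c   0   1   2   3   4
  0   1   1   0   0   0
  1   1   2   2   2   2
  2   1   3   0   2   4
  3   0   3   3   5   9
  4   0   3   0   5  14

14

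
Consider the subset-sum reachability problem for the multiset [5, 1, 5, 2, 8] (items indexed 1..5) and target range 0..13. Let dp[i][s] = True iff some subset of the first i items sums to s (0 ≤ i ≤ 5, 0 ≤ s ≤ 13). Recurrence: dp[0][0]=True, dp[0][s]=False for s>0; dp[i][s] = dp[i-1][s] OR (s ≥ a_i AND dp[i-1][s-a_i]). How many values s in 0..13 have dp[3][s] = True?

6

i\s   0   1   2   3   4   5   6   7   8   9  10  11  12  13
  0   T   F   F   F   F   F   F   F   F   F   F   F   F   F
  1   T   F   F   F   F   T   F   F   F   F   F   F   F   F
  2   T   T   F   F   F   T   T   F   F   F   F   F   F   F
  3   T   T   F   F   F   T   T   F   F   F   T   T   F   F
  4   T   T   T   T   F   T   T   T   T   F   T   T   T   T
  5   T   T   T   T   F   T   T   T   T   T   T   T   T   T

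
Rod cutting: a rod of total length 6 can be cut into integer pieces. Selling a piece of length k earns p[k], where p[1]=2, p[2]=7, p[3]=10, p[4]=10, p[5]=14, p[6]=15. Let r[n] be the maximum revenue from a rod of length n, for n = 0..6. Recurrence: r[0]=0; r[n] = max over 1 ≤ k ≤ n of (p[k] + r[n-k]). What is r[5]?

   n    0    1    2    3    4    5    6
r[n]    0    2    7   10   14   17   21

17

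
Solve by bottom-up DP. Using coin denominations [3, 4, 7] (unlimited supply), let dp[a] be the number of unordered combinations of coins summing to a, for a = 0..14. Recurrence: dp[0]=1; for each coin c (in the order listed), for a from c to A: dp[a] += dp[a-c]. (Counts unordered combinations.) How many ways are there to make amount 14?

after  coin     0     1     2     3     4     5     6     7     8     9    10    11    12    13    14
          3     1     0     0     1     0     0     1     0     0     1     0     0     1     0     0
          4     1     0     0     1     1     0     1     1     1     1     1     1     2     1     1
          7     1     0     0     1     1     0     1     2     1     1     2     2     2     2     3

3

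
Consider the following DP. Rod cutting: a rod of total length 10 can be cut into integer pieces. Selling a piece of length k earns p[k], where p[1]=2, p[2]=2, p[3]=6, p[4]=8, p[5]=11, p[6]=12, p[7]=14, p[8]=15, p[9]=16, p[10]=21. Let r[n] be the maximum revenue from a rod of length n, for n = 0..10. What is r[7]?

   n    0    1    2    3    4    5    6    7    8    9   10
r[n]    0    2    4    6    8   11   13   15   17   19   22

15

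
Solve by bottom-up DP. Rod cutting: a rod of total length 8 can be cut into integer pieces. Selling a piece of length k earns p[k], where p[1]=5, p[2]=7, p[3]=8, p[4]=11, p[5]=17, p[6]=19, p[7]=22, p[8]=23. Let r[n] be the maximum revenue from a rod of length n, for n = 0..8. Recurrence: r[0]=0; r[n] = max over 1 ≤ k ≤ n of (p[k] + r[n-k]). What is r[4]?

   n    0    1    2    3    4    5    6    7    8
r[n]    0    5   10   15   20   25   30   35   40

20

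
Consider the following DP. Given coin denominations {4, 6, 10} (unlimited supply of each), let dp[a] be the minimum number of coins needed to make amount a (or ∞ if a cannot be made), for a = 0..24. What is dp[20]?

2

 a  0  1  2  3  4  5  6  7  8  9 10 11 12 13 14 15 16 17 18 19 20 21 22 23 24
dp  0  -  -  -  1  -  1  -  2  -  1  -  2  -  2  -  2  -  3  -  2  -  3  -  3
(- denotes ∞ / unreachable)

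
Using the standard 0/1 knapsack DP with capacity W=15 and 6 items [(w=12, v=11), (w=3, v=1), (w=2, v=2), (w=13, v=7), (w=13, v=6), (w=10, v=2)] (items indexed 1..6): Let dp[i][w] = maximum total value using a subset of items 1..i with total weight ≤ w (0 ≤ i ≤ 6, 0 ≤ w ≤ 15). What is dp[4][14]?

i\w   0   1   2   3   4   5   6   7   8   9  10  11  12  13  14  15
  0   0   0   0   0   0   0   0   0   0   0   0   0   0   0   0   0
  1   0   0   0   0   0   0   0   0   0   0   0   0  11  11  11  11
  2   0   0   0   1   1   1   1   1   1   1   1   1  11  11  11  12
  3   0   0   2   2   2   3   3   3   3   3   3   3  11  11  13  13
  4   0   0   2   2   2   3   3   3   3   3   3   3  11  11  13  13
  5   0   0   2   2   2   3   3   3   3   3   3   3  11  11  13  13
  6   0   0   2   2   2   3   3   3   3   3   3   3  11  11  13  13

13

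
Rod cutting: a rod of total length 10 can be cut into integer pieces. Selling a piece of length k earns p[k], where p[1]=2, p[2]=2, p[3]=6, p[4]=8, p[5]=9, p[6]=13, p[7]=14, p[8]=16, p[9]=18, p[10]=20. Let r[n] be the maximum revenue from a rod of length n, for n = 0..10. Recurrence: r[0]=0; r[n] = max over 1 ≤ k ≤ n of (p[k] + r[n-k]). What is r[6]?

   n    0    1    2    3    4    5    6    7    8    9   10
r[n]    0    2    4    6    8   10   13   15   17   19   21

13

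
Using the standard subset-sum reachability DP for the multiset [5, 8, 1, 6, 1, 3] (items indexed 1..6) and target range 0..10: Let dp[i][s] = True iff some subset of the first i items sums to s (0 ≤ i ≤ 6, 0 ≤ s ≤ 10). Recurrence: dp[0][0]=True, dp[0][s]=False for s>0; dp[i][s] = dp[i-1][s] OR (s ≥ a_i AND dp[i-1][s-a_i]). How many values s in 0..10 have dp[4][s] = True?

i\s   0   1   2   3   4   5   6   7   8   9  10
  0   T   F   F   F   F   F   F   F   F   F   F
  1   T   F   F   F   F   T   F   F   F   F   F
  2   T   F   F   F   F   T   F   F   T   F   F
  3   T   T   F   F   F   T   T   F   T   T   F
  4   T   T   F   F   F   T   T   T   T   T   F
  5   T   T   T   F   F   T   T   T   T   T   T
  6   T   T   T   T   T   T   T   T   T   T   T

7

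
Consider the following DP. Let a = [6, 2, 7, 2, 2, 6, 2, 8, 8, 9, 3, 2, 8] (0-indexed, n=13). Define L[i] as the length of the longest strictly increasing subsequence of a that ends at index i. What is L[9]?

   i    0    1    2    3    4    5    6    7    8    9   10   11   12
a[i]    6    2    7    2    2    6    2    8    8    9    3    2    8
L[i]    1    1    2    1    1    2    1    3    3    4    2    1    3

4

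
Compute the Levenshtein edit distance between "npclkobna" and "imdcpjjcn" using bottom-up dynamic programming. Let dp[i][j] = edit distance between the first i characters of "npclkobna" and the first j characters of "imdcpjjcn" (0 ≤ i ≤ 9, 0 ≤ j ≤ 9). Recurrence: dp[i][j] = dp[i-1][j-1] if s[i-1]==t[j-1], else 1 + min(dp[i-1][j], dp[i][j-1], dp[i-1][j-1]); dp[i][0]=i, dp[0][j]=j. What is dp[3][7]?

   ''  i  m  d  c  p  j  j  c  n
''  0  1  2  3  4  5  6  7  8  9
 n  1  1  2  3  4  5  6  7  8  8
 p  2  2  2  3  4  4  5  6  7  8
 c  3  3  3  3  3  4  5  6  6  7
 l  4  4  4  4  4  4  5  6  7  7
 k  5  5  5  5  5  5  5  6  7  8
 o  6  6  6  6  6  6  6  6  7  8
 b  7  7  7  7  7  7  7  7  7  8
 n  8  8  8  8  8  8  8  8  8  7
 a  9  9  9  9  9  9  9  9  9  8

6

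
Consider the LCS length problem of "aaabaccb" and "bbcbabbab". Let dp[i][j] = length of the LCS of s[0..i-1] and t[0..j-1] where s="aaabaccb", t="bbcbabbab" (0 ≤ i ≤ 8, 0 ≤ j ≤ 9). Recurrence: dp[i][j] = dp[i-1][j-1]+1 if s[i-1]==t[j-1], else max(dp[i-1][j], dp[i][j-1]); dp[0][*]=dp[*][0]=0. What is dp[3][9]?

   ''  b  b  c  b  a  b  b  a  b
''  0  0  0  0  0  0  0  0  0  0
 a  0  0  0  0  0  1  1  1  1  1
 a  0  0  0  0  0  1  1  1  2  2
 a  0  0  0  0  0  1  1  1  2  2
 b  0  1  1  1  1  1  2  2  2  3
 a  0  1  1  1  1  2  2  2  3  3
 c  0  1  1  2  2  2  2  2  3  3
 c  0  1  1  2  2  2  2  2  3  3
 b  0  1  2  2  3  3  3  3  3  4

2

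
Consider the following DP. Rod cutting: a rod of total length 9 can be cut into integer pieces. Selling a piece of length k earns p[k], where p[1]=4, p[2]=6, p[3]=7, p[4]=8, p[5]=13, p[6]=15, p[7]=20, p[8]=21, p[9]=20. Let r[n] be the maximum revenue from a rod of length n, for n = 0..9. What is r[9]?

36

   n    0    1    2    3    4    5    6    7    8    9
r[n]    0    4    8   12   16   20   24   28   32   36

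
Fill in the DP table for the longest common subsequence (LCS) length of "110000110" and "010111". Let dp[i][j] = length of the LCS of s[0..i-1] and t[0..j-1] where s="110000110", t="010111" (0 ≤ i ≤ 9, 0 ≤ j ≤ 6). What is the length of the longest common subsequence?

4

   ''  0  1  0  1  1  1
''  0  0  0  0  0  0  0
 1  0  0  1  1  1  1  1
 1  0  0  1  1  2  2  2
 0  0  1  1  2  2  2  2
 0  0  1  1  2  2  2  2
 0  0  1  1  2  2  2  2
 0  0  1  1  2  2  2  2
 1  0  1  2  2  3  3  3
 1  0  1  2  2  3  4  4
 0  0  1  2  3  3  4  4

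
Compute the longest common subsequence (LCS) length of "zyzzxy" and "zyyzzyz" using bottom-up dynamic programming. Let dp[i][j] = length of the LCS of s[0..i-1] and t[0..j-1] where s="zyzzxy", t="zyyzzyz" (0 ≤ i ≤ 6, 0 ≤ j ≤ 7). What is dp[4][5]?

4

   ''  z  y  y  z  z  y  z
''  0  0  0  0  0  0  0  0
 z  0  1  1  1  1  1  1  1
 y  0  1  2  2  2  2  2  2
 z  0  1  2  2  3  3  3  3
 z  0  1  2  2  3  4  4  4
 x  0  1  2  2  3  4  4  4
 y  0  1  2  3  3  4  5  5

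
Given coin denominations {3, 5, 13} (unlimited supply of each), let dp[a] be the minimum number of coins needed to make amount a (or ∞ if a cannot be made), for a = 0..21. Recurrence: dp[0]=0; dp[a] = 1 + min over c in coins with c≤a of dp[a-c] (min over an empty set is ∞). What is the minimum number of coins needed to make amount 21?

3

 a  0  1  2  3  4  5  6  7  8  9 10 11 12 13 14 15 16 17 18 19 20 21
dp  0  -  -  1  -  1  2  -  2  3  2  3  4  1  4  3  2  5  2  3  4  3
(- denotes ∞ / unreachable)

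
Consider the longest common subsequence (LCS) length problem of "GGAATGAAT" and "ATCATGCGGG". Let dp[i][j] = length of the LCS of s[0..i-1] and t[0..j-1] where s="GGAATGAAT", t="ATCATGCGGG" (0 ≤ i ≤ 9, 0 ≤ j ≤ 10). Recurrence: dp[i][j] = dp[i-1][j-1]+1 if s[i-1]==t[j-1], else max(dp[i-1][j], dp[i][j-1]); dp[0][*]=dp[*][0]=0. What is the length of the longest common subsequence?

   ''  A  T  C  A  T  G  C  G  G  G
''  0  0  0  0  0  0  0  0  0  0  0
 G  0  0  0  0  0  0  1  1  1  1  1
 G  0  0  0  0  0  0  1  1  2  2  2
 A  0  1  1  1  1  1  1  1  2  2  2
 A  0  1  1  1  2  2  2  2  2  2  2
 T  0  1  2  2  2  3  3  3  3  3  3
 G  0  1  2  2  2  3  4  4  4  4  4
 A  0  1  2  2  3  3  4  4  4  4  4
 A  0  1  2  2  3  3  4  4  4  4  4
 T  0  1  2  2  3  4  4  4  4  4  4

4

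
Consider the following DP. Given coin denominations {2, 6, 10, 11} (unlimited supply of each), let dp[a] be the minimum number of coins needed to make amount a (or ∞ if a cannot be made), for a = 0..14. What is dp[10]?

1

 a  0  1  2  3  4  5  6  7  8  9 10 11 12 13 14
dp  0  -  1  -  2  -  1  -  2  -  1  1  2  2  3
(- denotes ∞ / unreachable)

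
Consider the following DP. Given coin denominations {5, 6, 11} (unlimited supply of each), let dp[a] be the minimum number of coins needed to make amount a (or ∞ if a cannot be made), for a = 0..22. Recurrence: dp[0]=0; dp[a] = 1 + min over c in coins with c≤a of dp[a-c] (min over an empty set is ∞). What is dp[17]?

2

 a  0  1  2  3  4  5  6  7  8  9 10 11 12 13 14 15 16 17 18 19 20 21 22
dp  0  -  -  -  -  1  1  -  -  -  2  1  2  -  -  3  2  2  3  -  4  3  2
(- denotes ∞ / unreachable)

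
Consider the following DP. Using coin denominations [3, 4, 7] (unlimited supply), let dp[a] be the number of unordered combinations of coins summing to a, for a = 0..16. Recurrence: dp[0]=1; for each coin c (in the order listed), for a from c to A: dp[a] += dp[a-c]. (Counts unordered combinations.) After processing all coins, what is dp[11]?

2

after  coin     0     1     2     3     4     5     6     7     8     9    10    11    12    13    14    15    16
          3     1     0     0     1     0     0     1     0     0     1     0     0     1     0     0     1     0
          4     1     0     0     1     1     0     1     1     1     1     1     1     2     1     1     2     2
          7     1     0     0     1     1     0     1     2     1     1     2     2     2     2     3     3     3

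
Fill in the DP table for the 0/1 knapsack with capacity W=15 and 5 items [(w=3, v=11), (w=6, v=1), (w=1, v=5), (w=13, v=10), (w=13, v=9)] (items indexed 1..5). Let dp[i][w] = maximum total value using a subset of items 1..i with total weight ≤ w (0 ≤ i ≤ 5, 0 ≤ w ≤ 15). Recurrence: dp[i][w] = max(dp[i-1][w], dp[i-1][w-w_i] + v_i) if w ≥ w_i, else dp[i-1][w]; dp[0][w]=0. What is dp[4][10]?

i\w   0   1   2   3   4   5   6   7   8   9  10  11  12  13  14  15
  0   0   0   0   0   0   0   0   0   0   0   0   0   0   0   0   0
  1   0   0   0  11  11  11  11  11  11  11  11  11  11  11  11  11
  2   0   0   0  11  11  11  11  11  11  12  12  12  12  12  12  12
  3   0   5   5  11  16  16  16  16  16  16  17  17  17  17  17  17
  4   0   5   5  11  16  16  16  16  16  16  17  17  17  17  17  17
  5   0   5   5  11  16  16  16  16  16  16  17  17  17  17  17  17

17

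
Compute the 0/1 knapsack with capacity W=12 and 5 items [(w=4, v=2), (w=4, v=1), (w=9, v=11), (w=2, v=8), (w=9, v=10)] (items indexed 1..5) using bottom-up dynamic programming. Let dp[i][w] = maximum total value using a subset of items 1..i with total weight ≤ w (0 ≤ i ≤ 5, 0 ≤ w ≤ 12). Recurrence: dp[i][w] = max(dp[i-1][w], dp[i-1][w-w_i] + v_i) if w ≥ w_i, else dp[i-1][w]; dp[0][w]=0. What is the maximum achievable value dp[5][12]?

i\w   0   1   2   3   4   5   6   7   8   9  10  11  12
  0   0   0   0   0   0   0   0   0   0   0   0   0   0
  1   0   0   0   0   2   2   2   2   2   2   2   2   2
  2   0   0   0   0   2   2   2   2   3   3   3   3   3
  3   0   0   0   0   2   2   2   2   3  11  11  11  11
  4   0   0   8   8   8   8  10  10  10  11  11  19  19
  5   0   0   8   8   8   8  10  10  10  11  11  19  19

19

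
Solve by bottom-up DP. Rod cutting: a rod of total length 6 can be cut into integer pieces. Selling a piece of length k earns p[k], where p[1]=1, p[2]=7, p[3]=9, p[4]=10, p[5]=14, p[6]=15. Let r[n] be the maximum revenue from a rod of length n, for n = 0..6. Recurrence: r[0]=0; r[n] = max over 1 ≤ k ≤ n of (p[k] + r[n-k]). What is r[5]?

16

   n    0    1    2    3    4    5    6
r[n]    0    1    7    9   14   16   21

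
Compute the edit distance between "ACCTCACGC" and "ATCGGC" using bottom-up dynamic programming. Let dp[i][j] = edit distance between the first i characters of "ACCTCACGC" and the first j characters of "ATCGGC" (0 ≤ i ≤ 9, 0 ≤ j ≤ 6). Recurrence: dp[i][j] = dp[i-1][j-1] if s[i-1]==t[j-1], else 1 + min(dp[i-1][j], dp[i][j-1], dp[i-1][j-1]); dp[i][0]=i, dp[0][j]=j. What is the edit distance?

4

   ''  A  T  C  G  G  C
''  0  1  2  3  4  5  6
 A  1  0  1  2  3  4  5
 C  2  1  1  1  2  3  4
 C  3  2  2  1  2  3  3
 T  4  3  2  2  2  3  4
 C  5  4  3  2  3  3  3
 A  6  5  4  3  3  4  4
 C  7  6  5  4  4  4  4
 G  8  7  6  5  4  4  5
 C  9  8  7  6  5  5  4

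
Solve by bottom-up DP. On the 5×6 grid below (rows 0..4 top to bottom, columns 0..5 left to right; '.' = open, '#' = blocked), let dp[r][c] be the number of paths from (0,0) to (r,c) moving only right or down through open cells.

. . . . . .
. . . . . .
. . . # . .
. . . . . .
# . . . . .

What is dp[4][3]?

24

r\c   0   1   2   3   4   5
  0   1   1   1   1   1   1
  1   1   2   3   4   5   6
  2   1   3   6   0   5  11
  3   1   4  10  10  15  26
  4   0   4  14  24  39  65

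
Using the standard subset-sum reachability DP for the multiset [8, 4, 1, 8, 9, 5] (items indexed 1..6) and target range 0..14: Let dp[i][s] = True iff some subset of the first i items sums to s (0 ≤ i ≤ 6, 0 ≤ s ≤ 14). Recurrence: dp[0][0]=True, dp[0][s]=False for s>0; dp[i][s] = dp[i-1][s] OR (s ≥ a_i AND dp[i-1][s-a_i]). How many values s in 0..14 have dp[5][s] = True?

10

i\s   0   1   2   3   4   5   6   7   8   9  10  11  12  13  14
  0   T   F   F   F   F   F   F   F   F   F   F   F   F   F   F
  1   T   F   F   F   F   F   F   F   T   F   F   F   F   F   F
  2   T   F   F   F   T   F   F   F   T   F   F   F   T   F   F
  3   T   T   F   F   T   T   F   F   T   T   F   F   T   T   F
  4   T   T   F   F   T   T   F   F   T   T   F   F   T   T   F
  5   T   T   F   F   T   T   F   F   T   T   T   F   T   T   T
  6   T   T   F   F   T   T   T   F   T   T   T   F   T   T   T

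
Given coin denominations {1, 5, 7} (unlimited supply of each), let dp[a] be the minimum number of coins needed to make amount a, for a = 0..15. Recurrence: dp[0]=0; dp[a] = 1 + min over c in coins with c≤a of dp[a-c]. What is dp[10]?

2

 a  0  1  2  3  4  5  6  7  8  9 10 11 12 13 14 15
dp  0  1  2  3  4  1  2  1  2  3  2  3  2  3  2  3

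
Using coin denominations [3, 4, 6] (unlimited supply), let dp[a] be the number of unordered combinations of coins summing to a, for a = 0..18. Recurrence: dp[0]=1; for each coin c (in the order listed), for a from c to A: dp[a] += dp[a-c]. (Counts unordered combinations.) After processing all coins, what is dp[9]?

after  coin     0     1     2     3     4     5     6     7     8     9    10    11    12    13    14    15    16    17    18
          3     1     0     0     1     0     0     1     0     0     1     0     0     1     0     0     1     0     0     1
          4     1     0     0     1     1     0     1     1     1     1     1     1     2     1     1     2     2     1     2
          6     1     0     0     1     1     0     2     1     1     2     2     1     4     2     2     4     4     2     6

2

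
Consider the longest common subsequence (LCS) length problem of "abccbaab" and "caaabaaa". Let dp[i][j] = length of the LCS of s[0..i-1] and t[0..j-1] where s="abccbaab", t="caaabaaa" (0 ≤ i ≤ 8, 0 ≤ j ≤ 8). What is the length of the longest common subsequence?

   ''  c  a  a  a  b  a  a  a
''  0  0  0  0  0  0  0  0  0
 a  0  0  1  1  1  1  1  1  1
 b  0  0  1  1  1  2  2  2  2
 c  0  1  1  1  1  2  2  2  2
 c  0  1  1  1  1  2  2  2  2
 b  0  1  1  1  1  2  2  2  2
 a  0  1  2  2  2  2  3  3  3
 a  0  1  2  3  3  3  3  4  4
 b  0  1  2  3  3  4  4  4  4

4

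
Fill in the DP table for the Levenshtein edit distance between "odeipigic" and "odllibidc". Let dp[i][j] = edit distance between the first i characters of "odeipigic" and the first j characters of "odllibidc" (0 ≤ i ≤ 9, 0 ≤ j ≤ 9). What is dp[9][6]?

   ''  o  d  l  l  i  b  i  d  c
''  0  1  2  3  4  5  6  7  8  9
 o  1  0  1  2  3  4  5  6  7  8
 d  2  1  0  1  2  3  4  5  6  7
 e  3  2  1  1  2  3  4  5  6  7
 i  4  3  2  2  2  2  3  4  5  6
 p  5  4  3  3  3  3  3  4  5  6
 i  6  5  4  4  4  3  4  3  4  5
 g  7  6  5  5  5  4  4  4  4  5
 i  8  7  6  6  6  5  5  4  5  5
 c  9  8  7  7  7  6  6  5  5  5

6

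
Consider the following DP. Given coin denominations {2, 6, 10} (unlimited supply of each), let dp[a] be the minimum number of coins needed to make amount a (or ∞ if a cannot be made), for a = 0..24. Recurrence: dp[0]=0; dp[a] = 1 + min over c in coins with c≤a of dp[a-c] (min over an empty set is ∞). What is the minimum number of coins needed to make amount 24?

4

 a  0  1  2  3  4  5  6  7  8  9 10 11 12 13 14 15 16 17 18 19 20 21 22 23 24
dp  0  -  1  -  2  -  1  -  2  -  1  -  2  -  3  -  2  -  3  -  2  -  3  -  4
(- denotes ∞ / unreachable)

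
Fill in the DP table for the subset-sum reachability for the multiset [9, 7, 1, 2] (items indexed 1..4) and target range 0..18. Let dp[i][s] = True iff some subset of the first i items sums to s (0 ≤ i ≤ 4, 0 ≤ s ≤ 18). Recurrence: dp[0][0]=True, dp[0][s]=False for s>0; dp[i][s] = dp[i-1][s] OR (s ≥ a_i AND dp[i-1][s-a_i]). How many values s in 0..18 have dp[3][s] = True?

i\s   0   1   2   3   4   5   6   7   8   9  10  11  12  13  14  15  16  17  18
  0   T   F   F   F   F   F   F   F   F   F   F   F   F   F   F   F   F   F   F
  1   T   F   F   F   F   F   F   F   F   T   F   F   F   F   F   F   F   F   F
  2   T   F   F   F   F   F   F   T   F   T   F   F   F   F   F   F   T   F   F
  3   T   T   F   F   F   F   F   T   T   T   T   F   F   F   F   F   T   T   F
  4   T   T   T   T   F   F   F   T   T   T   T   T   T   F   F   F   T   T   T

8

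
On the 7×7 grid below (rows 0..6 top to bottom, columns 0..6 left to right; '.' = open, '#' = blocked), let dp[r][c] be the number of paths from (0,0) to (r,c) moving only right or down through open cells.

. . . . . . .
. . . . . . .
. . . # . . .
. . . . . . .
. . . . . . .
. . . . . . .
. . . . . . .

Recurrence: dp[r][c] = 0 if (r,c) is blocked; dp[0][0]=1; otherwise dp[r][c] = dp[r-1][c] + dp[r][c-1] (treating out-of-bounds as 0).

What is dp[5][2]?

r\c   0   1   2   3   4   5   6
  0   1   1   1   1   1   1   1
  1   1   2   3   4   5   6   7
  2   1   3   6   0   5  11  18
  3   1   4  10  10  15  26  44
  4   1   5  15  25  40  66 110
  5   1   6  21  46  86 152 262
  6   1   7  28  74 160 312 574

21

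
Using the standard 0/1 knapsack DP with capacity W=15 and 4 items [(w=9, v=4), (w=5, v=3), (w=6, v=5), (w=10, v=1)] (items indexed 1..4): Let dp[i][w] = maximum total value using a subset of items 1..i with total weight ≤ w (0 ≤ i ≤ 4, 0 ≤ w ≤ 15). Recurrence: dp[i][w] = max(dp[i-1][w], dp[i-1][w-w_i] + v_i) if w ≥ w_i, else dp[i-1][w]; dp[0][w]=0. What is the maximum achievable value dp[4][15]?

i\w   0   1   2   3   4   5   6   7   8   9  10  11  12  13  14  15
  0   0   0   0   0   0   0   0   0   0   0   0   0   0   0   0   0
  1   0   0   0   0   0   0   0   0   0   4   4   4   4   4   4   4
  2   0   0   0   0   0   3   3   3   3   4   4   4   4   4   7   7
  3   0   0   0   0   0   3   5   5   5   5   5   8   8   8   8   9
  4   0   0   0   0   0   3   5   5   5   5   5   8   8   8   8   9

9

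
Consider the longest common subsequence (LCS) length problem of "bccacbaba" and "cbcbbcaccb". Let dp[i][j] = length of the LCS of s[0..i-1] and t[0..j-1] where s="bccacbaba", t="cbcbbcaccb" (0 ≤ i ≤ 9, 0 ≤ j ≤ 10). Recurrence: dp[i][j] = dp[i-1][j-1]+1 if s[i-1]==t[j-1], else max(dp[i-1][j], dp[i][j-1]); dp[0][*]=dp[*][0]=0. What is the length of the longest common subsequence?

6

   ''  c  b  c  b  b  c  a  c  c  b
''  0  0  0  0  0  0  0  0  0  0  0
 b  0  0  1  1  1  1  1  1  1  1  1
 c  0  1  1  2  2  2  2  2  2  2  2
 c  0  1  1  2  2  2  3  3  3  3  3
 a  0  1  1  2  2  2  3  4  4  4  4
 c  0  1  1  2  2  2  3  4  5  5  5
 b  0  1  2  2  3  3  3  4  5  5  6
 a  0  1  2  2  3  3  3  4  5  5  6
 b  0  1  2  2  3  4  4  4  5  5  6
 a  0  1  2  2  3  4  4  5  5  5  6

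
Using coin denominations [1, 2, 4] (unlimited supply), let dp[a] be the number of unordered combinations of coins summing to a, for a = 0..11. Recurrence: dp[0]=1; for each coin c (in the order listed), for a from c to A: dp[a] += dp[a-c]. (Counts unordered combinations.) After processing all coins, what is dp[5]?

4

after  coin     0     1     2     3     4     5     6     7     8     9    10    11
          1     1     1     1     1     1     1     1     1     1     1     1     1
          2     1     1     2     2     3     3     4     4     5     5     6     6
          4     1     1     2     2     4     4     6     6     9     9    12    12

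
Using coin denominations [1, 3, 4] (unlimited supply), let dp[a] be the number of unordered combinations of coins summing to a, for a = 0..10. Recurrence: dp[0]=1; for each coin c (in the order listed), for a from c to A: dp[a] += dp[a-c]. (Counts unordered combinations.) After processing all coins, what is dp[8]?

6

after  coin     0     1     2     3     4     5     6     7     8     9    10
          1     1     1     1     1     1     1     1     1     1     1     1
          3     1     1     1     2     2     2     3     3     3     4     4
          4     1     1     1     2     3     3     4     5     6     7     8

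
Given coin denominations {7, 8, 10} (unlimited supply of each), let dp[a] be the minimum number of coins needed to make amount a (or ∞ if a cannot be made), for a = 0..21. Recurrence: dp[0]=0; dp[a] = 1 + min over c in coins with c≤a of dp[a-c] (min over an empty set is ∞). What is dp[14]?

 a  0  1  2  3  4  5  6  7  8  9 10 11 12 13 14 15 16 17 18 19 20 21
dp  0  -  -  -  -  -  -  1  1  -  1  -  -  -  2  2  2  2  2  -  2  3
(- denotes ∞ / unreachable)

2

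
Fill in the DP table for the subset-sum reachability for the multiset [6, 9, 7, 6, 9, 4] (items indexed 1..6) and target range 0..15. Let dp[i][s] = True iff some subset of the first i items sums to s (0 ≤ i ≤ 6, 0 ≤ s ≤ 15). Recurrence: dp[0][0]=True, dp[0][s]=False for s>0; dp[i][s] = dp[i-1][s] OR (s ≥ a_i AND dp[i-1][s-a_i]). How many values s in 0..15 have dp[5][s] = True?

7

i\s   0   1   2   3   4   5   6   7   8   9  10  11  12  13  14  15
  0   T   F   F   F   F   F   F   F   F   F   F   F   F   F   F   F
  1   T   F   F   F   F   F   T   F   F   F   F   F   F   F   F   F
  2   T   F   F   F   F   F   T   F   F   T   F   F   F   F   F   T
  3   T   F   F   F   F   F   T   T   F   T   F   F   F   T   F   T
  4   T   F   F   F   F   F   T   T   F   T   F   F   T   T   F   T
  5   T   F   F   F   F   F   T   T   F   T   F   F   T   T   F   T
  6   T   F   F   F   T   F   T   T   F   T   T   T   T   T   F   T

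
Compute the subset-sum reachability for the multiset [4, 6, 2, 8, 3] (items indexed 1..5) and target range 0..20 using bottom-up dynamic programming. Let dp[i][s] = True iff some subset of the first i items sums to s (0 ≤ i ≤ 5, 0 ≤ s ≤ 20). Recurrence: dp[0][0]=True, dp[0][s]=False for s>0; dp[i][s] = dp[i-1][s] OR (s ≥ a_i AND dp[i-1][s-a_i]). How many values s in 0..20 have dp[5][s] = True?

i\s   0   1   2   3   4   5   6   7   8   9  10  11  12  13  14  15  16  17  18  19  20
  0   T   F   F   F   F   F   F   F   F   F   F   F   F   F   F   F   F   F   F   F   F
  1   T   F   F   F   T   F   F   F   F   F   F   F   F   F   F   F   F   F   F   F   F
  2   T   F   F   F   T   F   T   F   F   F   T   F   F   F   F   F   F   F   F   F   F
  3   T   F   T   F   T   F   T   F   T   F   T   F   T   F   F   F   F   F   F   F   F
  4   T   F   T   F   T   F   T   F   T   F   T   F   T   F   T   F   T   F   T   F   T
  5   T   F   T   T   T   T   T   T   T   T   T   T   T   T   T   T   T   T   T   T   T

20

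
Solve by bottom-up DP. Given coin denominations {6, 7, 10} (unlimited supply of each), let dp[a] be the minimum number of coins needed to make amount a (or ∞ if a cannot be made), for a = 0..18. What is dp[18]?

 a  0  1  2  3  4  5  6  7  8  9 10 11 12 13 14 15 16 17 18
dp  0  -  -  -  -  -  1  1  -  -  1  -  2  2  2  -  2  2  3
(- denotes ∞ / unreachable)

3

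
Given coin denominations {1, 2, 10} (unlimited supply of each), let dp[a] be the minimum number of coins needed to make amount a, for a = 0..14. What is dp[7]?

4

 a  0  1  2  3  4  5  6  7  8  9 10 11 12 13 14
dp  0  1  1  2  2  3  3  4  4  5  1  2  2  3  3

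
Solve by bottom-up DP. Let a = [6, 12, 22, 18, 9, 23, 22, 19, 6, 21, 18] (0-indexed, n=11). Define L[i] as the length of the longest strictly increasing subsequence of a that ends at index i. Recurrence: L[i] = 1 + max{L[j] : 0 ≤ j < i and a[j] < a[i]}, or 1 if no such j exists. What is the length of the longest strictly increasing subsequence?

5

   i    0    1    2    3    4    5    6    7    8    9   10
a[i]    6   12   22   18    9   23   22   19    6   21   18
L[i]    1    2    3    3    2    4    4    4    1    5    3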